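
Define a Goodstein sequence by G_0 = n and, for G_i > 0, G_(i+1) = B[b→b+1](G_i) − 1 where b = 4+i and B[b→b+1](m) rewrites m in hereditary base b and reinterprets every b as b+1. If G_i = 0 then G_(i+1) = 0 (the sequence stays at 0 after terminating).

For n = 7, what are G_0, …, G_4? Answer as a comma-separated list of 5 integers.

7, 7, 7, 7, 7

G_0=7  [base 4] 4 + 3  →[4↦5]→  5 + 3 = 8  −1 ⇒ G_1=7
G_1=7  [base 5] 5 + 2  →[5↦6]→  6 + 2 = 8  −1 ⇒ G_2=7
G_2=7  [base 6] 6 + 1  →[6↦7]→  7 + 1 = 8  −1 ⇒ G_3=7
G_3=7  [base 7] 7  →[7↦8]→  8 = 8  −1 ⇒ G_4=7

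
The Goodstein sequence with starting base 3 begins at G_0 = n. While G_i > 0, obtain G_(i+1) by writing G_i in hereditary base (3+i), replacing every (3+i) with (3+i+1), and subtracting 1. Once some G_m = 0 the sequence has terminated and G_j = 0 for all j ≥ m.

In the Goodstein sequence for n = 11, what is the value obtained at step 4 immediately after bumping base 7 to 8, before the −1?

G_0=11  [base 3] 3^2 + 2  →[3↦4]→  4^2 + 2 = 18  −1 ⇒ G_1=17
G_1=17  [base 4] 4^2 + 1  →[4↦5]→  5^2 + 1 = 26  −1 ⇒ G_2=25
G_2=25  [base 5] 5^2  →[5↦6]→  6^2 = 36  −1 ⇒ G_3=35
G_3=35  [base 6] 5·6 + 5  →[6↦7]→  5·7 + 5 = 40  −1 ⇒ G_4=39
G_4=39  [base 7] 5·7 + 4  →[7↦8]→  5·8 + 4 = 44  −1 ⇒ G_5=43

44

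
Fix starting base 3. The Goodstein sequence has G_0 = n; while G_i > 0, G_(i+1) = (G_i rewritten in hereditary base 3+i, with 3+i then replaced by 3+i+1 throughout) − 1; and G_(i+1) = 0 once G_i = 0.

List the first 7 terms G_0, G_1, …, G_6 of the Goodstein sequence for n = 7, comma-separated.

step 0: 7 = 2·3 + 1; sub 4 for 3: 2·4 + 1; = 9; G_1 = 9−1 = 8
step 1: 8 = 2·4; sub 5 for 4: 2·5; = 10; G_2 = 10−1 = 9
step 2: 9 = 5 + 4; sub 6 for 5: 6 + 4; = 10; G_3 = 10−1 = 9
step 3: 9 = 6 + 3; sub 7 for 6: 7 + 3; = 10; G_4 = 10−1 = 9
step 4: 9 = 7 + 2; sub 8 for 7: 8 + 2; = 10; G_5 = 10−1 = 9
step 5: 9 = 8 + 1; sub 9 for 8: 9 + 1; = 10; G_6 = 10−1 = 9

7, 8, 9, 9, 9, 9, 9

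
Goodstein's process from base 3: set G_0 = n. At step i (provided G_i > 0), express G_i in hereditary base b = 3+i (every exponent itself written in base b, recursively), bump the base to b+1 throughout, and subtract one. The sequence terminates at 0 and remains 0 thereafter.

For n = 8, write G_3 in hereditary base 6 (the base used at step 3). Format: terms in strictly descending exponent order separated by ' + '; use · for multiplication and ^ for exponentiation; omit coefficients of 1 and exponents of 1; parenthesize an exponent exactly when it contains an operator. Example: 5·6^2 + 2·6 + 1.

6 + 5

G_0 = 8. HB_3(8) = 2·3 + 2. Bump = 10. G_1 = 9.
G_1 = 9. HB_4(9) = 2·4 + 1. Bump = 11. G_2 = 10.
G_2 = 10. HB_5(10) = 2·5. Bump = 12. G_3 = 11.
G_3 = 11. HB_6(11) = 6 + 5. Bump = 12. G_4 = 11.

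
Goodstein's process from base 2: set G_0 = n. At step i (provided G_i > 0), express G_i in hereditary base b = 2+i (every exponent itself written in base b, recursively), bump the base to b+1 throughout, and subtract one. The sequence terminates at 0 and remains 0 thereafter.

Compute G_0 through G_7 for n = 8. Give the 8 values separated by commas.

i=0: 8 = 2^(2 + 1) (b=2); 2→3: 3^(3 + 1) = 81; 81−1 = 80
i=1: 80 = 2·3^3 + 2·3^2 + 2·3 + 2 (b=3); 3→4: 2·4^4 + 2·4^2 + 2·4 + 2 = 554; 554−1 = 553
i=2: 553 = 2·4^4 + 2·4^2 + 2·4 + 1 (b=4); 4→5: 2·5^5 + 2·5^2 + 2·5 + 1 = 6311; 6311−1 = 6310
i=3: 6310 = 2·5^5 + 2·5^2 + 2·5 (b=5); 5→6: 2·6^6 + 2·6^2 + 2·6 = 93396; 93396−1 = 93395
i=4: 93395 = 2·6^6 + 2·6^2 + 6 + 5 (b=6); 6→7: 2·7^7 + 2·7^2 + 7 + 5 = 1647196; 1647196−1 = 1647195
i=5: 1647195 = 2·7^7 + 2·7^2 + 7 + 4 (b=7); 7→8: 2·8^8 + 2·8^2 + 8 + 4 = 33554572; 33554572−1 = 33554571
i=6: 33554571 = 2·8^8 + 2·8^2 + 8 + 3 (b=8); 8→9: 2·9^9 + 2·9^2 + 9 + 3 = 774841152; 774841152−1 = 774841151

8, 80, 553, 6310, 93395, 1647195, 33554571, 774841151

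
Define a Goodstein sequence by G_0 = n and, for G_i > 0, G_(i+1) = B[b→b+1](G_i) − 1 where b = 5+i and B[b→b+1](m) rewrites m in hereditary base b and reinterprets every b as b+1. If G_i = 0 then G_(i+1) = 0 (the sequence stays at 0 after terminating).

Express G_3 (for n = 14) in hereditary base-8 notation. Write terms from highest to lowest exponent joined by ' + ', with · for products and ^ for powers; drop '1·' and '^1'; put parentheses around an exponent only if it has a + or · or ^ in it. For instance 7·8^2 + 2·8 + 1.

14 —HB5→ 2·5 + 4 —bump→ 2·6 + 4 = 16 —(−1)→ 15
15 —HB6→ 2·6 + 3 —bump→ 2·7 + 3 = 17 —(−1)→ 16
16 —HB7→ 2·7 + 2 —bump→ 2·8 + 2 = 18 —(−1)→ 17
17 —HB8→ 2·8 + 1 —bump→ 2·9 + 1 = 19 —(−1)→ 18

2·8 + 1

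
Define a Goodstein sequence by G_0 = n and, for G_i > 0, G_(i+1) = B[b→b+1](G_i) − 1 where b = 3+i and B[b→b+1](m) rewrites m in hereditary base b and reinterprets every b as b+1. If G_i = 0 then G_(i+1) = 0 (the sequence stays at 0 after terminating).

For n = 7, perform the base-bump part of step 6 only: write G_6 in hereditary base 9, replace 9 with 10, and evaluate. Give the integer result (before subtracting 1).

10

G_0=7  [base 3] 2·3 + 1  →[3↦4]→  2·4 + 1 = 9  −1 ⇒ G_1=8
G_1=8  [base 4] 2·4  →[4↦5]→  2·5 = 10  −1 ⇒ G_2=9
G_2=9  [base 5] 5 + 4  →[5↦6]→  6 + 4 = 10  −1 ⇒ G_3=9
G_3=9  [base 6] 6 + 3  →[6↦7]→  7 + 3 = 10  −1 ⇒ G_4=9
G_4=9  [base 7] 7 + 2  →[7↦8]→  8 + 2 = 10  −1 ⇒ G_5=9
G_5=9  [base 8] 8 + 1  →[8↦9]→  9 + 1 = 10  −1 ⇒ G_6=9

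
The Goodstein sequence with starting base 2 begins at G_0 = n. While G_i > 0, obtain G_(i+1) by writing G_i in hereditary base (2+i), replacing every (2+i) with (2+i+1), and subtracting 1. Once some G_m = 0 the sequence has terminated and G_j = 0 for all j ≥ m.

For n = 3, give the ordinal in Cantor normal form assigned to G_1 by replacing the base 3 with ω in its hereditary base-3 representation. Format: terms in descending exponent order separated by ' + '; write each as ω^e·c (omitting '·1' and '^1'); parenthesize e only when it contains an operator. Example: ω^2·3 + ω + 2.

ω

base 2: 3 = 2 + 1; at 3: 3 + 1 = 4; next = 3
base 3: 3 = 3; at 4: 4 = 4; next = 3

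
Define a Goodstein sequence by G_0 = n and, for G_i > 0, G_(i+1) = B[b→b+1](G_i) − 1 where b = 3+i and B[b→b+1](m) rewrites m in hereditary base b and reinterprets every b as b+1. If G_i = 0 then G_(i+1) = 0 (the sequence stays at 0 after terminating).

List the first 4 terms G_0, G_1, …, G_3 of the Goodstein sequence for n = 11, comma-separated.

base 3: 11 = 3^2 + 2; at 4: 4^2 + 2 = 18; next = 17
base 4: 17 = 4^2 + 1; at 5: 5^2 + 1 = 26; next = 25
base 5: 25 = 5^2; at 6: 6^2 = 36; next = 35

11, 17, 25, 35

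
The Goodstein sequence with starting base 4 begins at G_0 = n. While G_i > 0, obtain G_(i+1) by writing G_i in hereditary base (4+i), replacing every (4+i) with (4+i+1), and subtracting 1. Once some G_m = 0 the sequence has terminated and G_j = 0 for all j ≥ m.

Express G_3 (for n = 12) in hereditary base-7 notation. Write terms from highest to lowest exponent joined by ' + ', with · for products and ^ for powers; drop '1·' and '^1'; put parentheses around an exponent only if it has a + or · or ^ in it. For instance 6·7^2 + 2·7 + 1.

2·7 + 2

(0) 12|_4 = 3·4 ↦ 3·5|_5 = 15 ⇒ 14
(1) 14|_5 = 2·5 + 4 ↦ 2·6 + 4|_6 = 16 ⇒ 15
(2) 15|_6 = 2·6 + 3 ↦ 2·7 + 3|_7 = 17 ⇒ 16
(3) 16|_7 = 2·7 + 2 ↦ 2·8 + 2|_8 = 18 ⇒ 17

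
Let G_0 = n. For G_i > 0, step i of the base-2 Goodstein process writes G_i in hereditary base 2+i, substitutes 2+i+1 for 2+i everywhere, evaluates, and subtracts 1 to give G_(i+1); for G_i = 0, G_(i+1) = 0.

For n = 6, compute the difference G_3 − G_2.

2868

G_0 = 6. HB_2(6) = 2^2 + 2. Bump = 30. G_1 = 29.
G_1 = 29. HB_3(29) = 3^3 + 2. Bump = 258. G_2 = 257.
G_2 = 257. HB_4(257) = 4^4 + 1. Bump = 3126. G_3 = 3125.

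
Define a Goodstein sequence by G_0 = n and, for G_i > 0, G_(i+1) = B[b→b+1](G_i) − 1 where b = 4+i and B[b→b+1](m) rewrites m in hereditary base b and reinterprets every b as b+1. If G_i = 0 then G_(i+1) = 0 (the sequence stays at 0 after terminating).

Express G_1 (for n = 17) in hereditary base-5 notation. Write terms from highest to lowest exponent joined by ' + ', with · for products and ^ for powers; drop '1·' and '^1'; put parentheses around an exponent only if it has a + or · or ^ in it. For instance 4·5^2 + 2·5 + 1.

i=0: 17 = 4^2 + 1 (b=4); 4→5: 5^2 + 1 = 26; 26−1 = 25
i=1: 25 = 5^2 (b=5); 5→6: 6^2 = 36; 36−1 = 35

5^2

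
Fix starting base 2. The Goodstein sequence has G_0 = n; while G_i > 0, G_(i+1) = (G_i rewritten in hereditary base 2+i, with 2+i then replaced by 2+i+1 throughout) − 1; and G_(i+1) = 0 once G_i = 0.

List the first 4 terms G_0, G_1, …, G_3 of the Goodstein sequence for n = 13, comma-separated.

[0] 13 ≡ 2^(2 + 1) + 2^2 + 1 (base 2). Lift 3: 109. −1: 108.
[1] 108 ≡ 3^(3 + 1) + 3^3 (base 3). Lift 4: 1280. −1: 1279.
[2] 1279 ≡ 4^(4 + 1) + 3·4^3 + 3·4^2 + 3·4 + 3 (base 4). Lift 5: 16093. −1: 16092.

13, 108, 1279, 16092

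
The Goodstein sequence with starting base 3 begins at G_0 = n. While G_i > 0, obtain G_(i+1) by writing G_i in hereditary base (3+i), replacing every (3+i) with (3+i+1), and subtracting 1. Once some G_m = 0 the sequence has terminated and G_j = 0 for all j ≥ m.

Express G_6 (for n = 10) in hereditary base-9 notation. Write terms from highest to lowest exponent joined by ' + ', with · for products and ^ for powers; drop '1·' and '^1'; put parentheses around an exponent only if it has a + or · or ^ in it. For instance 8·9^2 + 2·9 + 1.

G_0=10  [base 3] 3^2 + 1  →[3↦4]→  4^2 + 1 = 17  −1 ⇒ G_1=16
G_1=16  [base 4] 4^2  →[4↦5]→  5^2 = 25  −1 ⇒ G_2=24
G_2=24  [base 5] 4·5 + 4  →[5↦6]→  4·6 + 4 = 28  −1 ⇒ G_3=27
G_3=27  [base 6] 4·6 + 3  →[6↦7]→  4·7 + 3 = 31  −1 ⇒ G_4=30
G_4=30  [base 7] 4·7 + 2  →[7↦8]→  4·8 + 2 = 34  −1 ⇒ G_5=33
G_5=33  [base 8] 4·8 + 1  →[8↦9]→  4·9 + 1 = 37  −1 ⇒ G_6=36
G_6=36  [base 9] 4·9  →[9↦10]→  4·10 = 40  −1 ⇒ G_7=39

4·9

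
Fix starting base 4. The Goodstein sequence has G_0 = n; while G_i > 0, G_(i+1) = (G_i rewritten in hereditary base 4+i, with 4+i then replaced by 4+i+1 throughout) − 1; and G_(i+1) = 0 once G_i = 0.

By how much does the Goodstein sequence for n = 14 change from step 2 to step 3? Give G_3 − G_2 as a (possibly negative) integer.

step 0: 14 = 3·4 + 2; sub 5 for 4: 3·5 + 2; = 17; G_1 = 17−1 = 16
step 1: 16 = 3·5 + 1; sub 6 for 5: 3·6 + 1; = 19; G_2 = 19−1 = 18
step 2: 18 = 3·6; sub 7 for 6: 3·7; = 21; G_3 = 21−1 = 20

2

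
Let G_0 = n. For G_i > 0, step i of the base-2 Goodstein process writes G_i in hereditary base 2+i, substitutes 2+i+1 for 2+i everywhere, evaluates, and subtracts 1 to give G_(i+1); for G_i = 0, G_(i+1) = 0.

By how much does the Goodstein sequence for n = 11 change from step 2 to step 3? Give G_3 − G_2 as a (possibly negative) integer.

14600

step 0: 11 = 2^(2 + 1) + 2 + 1; sub 3 for 2: 3^(3 + 1) + 3 + 1; = 85; G_1 = 85−1 = 84
step 1: 84 = 3^(3 + 1) + 3; sub 4 for 3: 4^(4 + 1) + 4; = 1028; G_2 = 1028−1 = 1027
step 2: 1027 = 4^(4 + 1) + 3; sub 5 for 4: 5^(5 + 1) + 3; = 15628; G_3 = 15628−1 = 15627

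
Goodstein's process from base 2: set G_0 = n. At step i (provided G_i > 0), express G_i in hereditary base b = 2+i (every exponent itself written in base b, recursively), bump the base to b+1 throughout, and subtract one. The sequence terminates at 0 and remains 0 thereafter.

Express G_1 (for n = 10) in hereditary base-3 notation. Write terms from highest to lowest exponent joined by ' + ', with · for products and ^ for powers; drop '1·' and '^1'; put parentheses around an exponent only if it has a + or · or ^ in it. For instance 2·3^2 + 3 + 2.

3^(3 + 1) + 2

step 0: 10 = 2^(2 + 1) + 2; sub 3 for 2: 3^(3 + 1) + 3; = 84; G_1 = 84−1 = 83
step 1: 83 = 3^(3 + 1) + 2; sub 4 for 3: 4^(4 + 1) + 2; = 1026; G_2 = 1026−1 = 1025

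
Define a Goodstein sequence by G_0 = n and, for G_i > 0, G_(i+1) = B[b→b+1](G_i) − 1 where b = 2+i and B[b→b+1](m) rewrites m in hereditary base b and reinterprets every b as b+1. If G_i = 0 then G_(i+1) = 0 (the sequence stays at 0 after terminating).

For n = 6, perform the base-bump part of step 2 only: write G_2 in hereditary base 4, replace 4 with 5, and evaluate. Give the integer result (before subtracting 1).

3126

base 2: 6 = 2^2 + 2; at 3: 3^3 + 3 = 30; next = 29
base 3: 29 = 3^3 + 2; at 4: 4^4 + 2 = 258; next = 257
base 4: 257 = 4^4 + 1; at 5: 5^5 + 1 = 3126; next = 3125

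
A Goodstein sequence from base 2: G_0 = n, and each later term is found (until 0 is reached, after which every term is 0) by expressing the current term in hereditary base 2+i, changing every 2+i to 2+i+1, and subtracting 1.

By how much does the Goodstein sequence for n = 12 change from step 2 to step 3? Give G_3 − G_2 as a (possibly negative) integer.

14620

12 —HB2→ 2^(2 + 1) + 2^2 —bump→ 3^(3 + 1) + 3^3 = 108 —(−1)→ 107
107 —HB3→ 3^(3 + 1) + 2·3^2 + 2·3 + 2 —bump→ 4^(4 + 1) + 2·4^2 + 2·4 + 2 = 1066 —(−1)→ 1065
1065 —HB4→ 4^(4 + 1) + 2·4^2 + 2·4 + 1 —bump→ 5^(5 + 1) + 2·5^2 + 2·5 + 1 = 15686 —(−1)→ 15685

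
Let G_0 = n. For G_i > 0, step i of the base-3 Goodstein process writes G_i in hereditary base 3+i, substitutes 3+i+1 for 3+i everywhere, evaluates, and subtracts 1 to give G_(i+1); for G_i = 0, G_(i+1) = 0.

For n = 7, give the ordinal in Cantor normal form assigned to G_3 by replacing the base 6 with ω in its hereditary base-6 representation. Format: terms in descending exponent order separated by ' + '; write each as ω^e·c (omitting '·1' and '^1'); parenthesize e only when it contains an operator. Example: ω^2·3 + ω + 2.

7 —HB3→ 2·3 + 1 —bump→ 2·4 + 1 = 9 —(−1)→ 8
8 —HB4→ 2·4 —bump→ 2·5 = 10 —(−1)→ 9
9 —HB5→ 5 + 4 —bump→ 6 + 4 = 10 —(−1)→ 9
9 —HB6→ 6 + 3 —bump→ 7 + 3 = 10 —(−1)→ 9

ω + 3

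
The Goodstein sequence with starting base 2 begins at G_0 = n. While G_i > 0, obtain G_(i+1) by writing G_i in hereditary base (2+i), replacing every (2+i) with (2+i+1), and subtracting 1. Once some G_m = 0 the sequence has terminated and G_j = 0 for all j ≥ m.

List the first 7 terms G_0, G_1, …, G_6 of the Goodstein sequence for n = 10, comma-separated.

10, 83, 1025, 15625, 279935, 4215754, 84073323

i=0: 10 = 2^(2 + 1) + 2 (b=2); 2→3: 3^(3 + 1) + 3 = 84; 84−1 = 83
i=1: 83 = 3^(3 + 1) + 2 (b=3); 3→4: 4^(4 + 1) + 2 = 1026; 1026−1 = 1025
i=2: 1025 = 4^(4 + 1) + 1 (b=4); 4→5: 5^(5 + 1) + 1 = 15626; 15626−1 = 15625
i=3: 15625 = 5^(5 + 1) (b=5); 5→6: 6^(6 + 1) = 279936; 279936−1 = 279935
i=4: 279935 = 5·6^6 + 5·6^5 + 5·6^4 + 5·6^3 + 5·6^2 + 5·6 + 5 (b=6); 6→7: 5·7^7 + 5·7^5 + 5·7^4 + 5·7^3 + 5·7^2 + 5·7 + 5 = 4215755; 4215755−1 = 4215754
i=5: 4215754 = 5·7^7 + 5·7^5 + 5·7^4 + 5·7^3 + 5·7^2 + 5·7 + 4 (b=7); 7→8: 5·8^8 + 5·8^5 + 5·8^4 + 5·8^3 + 5·8^2 + 5·8 + 4 = 84073324; 84073324−1 = 84073323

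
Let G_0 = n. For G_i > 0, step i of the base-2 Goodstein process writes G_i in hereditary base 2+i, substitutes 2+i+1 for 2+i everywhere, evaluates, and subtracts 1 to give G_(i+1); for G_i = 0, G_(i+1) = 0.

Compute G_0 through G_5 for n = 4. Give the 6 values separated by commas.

(0) 4|_2 = 2^2 ↦ 3^3|_3 = 27 ⇒ 26
(1) 26|_3 = 2·3^2 + 2·3 + 2 ↦ 2·4^2 + 2·4 + 2|_4 = 42 ⇒ 41
(2) 41|_4 = 2·4^2 + 2·4 + 1 ↦ 2·5^2 + 2·5 + 1|_5 = 61 ⇒ 60
(3) 60|_5 = 2·5^2 + 2·5 ↦ 2·6^2 + 2·6|_6 = 84 ⇒ 83
(4) 83|_6 = 2·6^2 + 6 + 5 ↦ 2·7^2 + 7 + 5|_7 = 110 ⇒ 109

4, 26, 41, 60, 83, 109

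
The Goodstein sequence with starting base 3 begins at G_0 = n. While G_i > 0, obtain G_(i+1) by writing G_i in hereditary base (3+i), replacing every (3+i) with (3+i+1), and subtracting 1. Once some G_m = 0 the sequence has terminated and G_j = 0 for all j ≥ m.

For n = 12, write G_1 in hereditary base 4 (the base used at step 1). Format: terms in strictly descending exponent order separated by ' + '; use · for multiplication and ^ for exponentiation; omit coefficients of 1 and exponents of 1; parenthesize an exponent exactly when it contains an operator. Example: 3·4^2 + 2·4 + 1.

G_0=12  [base 3] 3^2 + 3  →[3↦4]→  4^2 + 4 = 20  −1 ⇒ G_1=19
G_1=19  [base 4] 4^2 + 3  →[4↦5]→  5^2 + 3 = 28  −1 ⇒ G_2=27

4^2 + 3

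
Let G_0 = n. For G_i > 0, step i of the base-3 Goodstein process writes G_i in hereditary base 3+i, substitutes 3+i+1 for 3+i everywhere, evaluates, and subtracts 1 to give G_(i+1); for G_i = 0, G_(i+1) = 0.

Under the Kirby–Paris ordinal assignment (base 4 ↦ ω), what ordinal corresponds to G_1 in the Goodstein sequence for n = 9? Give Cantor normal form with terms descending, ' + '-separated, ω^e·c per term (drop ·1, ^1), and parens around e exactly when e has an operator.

step 0: 9 = 3^2; sub 4 for 3: 4^2; = 16; G_1 = 16−1 = 15
step 1: 15 = 3·4 + 3; sub 5 for 4: 3·5 + 3; = 18; G_2 = 18−1 = 17

ω·3 + 3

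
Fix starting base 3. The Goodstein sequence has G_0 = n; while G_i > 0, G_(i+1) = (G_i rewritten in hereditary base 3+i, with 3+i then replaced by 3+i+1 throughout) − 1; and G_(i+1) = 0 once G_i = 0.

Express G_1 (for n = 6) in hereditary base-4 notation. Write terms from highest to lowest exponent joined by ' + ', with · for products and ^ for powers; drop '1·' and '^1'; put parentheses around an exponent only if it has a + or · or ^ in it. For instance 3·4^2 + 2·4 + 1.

4 + 3

i=0: 6 = 2·3 (b=3); 3→4: 2·4 = 8; 8−1 = 7
i=1: 7 = 4 + 3 (b=4); 4→5: 5 + 3 = 8; 8−1 = 7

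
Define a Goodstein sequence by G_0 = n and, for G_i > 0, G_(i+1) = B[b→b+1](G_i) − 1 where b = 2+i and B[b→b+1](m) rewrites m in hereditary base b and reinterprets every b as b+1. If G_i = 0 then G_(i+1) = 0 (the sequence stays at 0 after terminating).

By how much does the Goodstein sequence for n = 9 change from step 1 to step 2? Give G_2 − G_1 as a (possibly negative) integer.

942

G_0=9  [base 2] 2^(2 + 1) + 1  →[2↦3]→  3^(3 + 1) + 1 = 82  −1 ⇒ G_1=81
G_1=81  [base 3] 3^(3 + 1)  →[3↦4]→  4^(4 + 1) = 1024  −1 ⇒ G_2=1023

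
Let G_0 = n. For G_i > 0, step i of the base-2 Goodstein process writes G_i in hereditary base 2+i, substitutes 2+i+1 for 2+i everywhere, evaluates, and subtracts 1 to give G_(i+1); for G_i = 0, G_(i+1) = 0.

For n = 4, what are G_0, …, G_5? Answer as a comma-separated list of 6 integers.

4, 26, 41, 60, 83, 109

[0] 4 ≡ 2^2 (base 2). Lift 3: 27. −1: 26.
[1] 26 ≡ 2·3^2 + 2·3 + 2 (base 3). Lift 4: 42. −1: 41.
[2] 41 ≡ 2·4^2 + 2·4 + 1 (base 4). Lift 5: 61. −1: 60.
[3] 60 ≡ 2·5^2 + 2·5 (base 5). Lift 6: 84. −1: 83.
[4] 83 ≡ 2·6^2 + 6 + 5 (base 6). Lift 7: 110. −1: 109.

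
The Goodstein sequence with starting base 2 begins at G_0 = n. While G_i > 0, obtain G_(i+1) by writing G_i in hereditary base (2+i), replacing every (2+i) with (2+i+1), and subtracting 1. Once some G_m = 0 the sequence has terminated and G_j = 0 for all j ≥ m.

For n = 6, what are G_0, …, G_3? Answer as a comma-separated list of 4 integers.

6, 29, 257, 3125

[0] 6 ≡ 2^2 + 2 (base 2). Lift 3: 30. −1: 29.
[1] 29 ≡ 3^3 + 2 (base 3). Lift 4: 258. −1: 257.
[2] 257 ≡ 4^4 + 1 (base 4). Lift 5: 3126. −1: 3125.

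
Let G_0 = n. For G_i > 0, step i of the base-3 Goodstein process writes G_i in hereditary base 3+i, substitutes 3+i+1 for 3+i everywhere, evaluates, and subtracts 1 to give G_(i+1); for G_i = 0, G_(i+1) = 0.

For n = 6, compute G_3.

7

6 —HB3→ 2·3 —bump→ 2·4 = 8 —(−1)→ 7
7 —HB4→ 4 + 3 —bump→ 5 + 3 = 8 —(−1)→ 7
7 —HB5→ 5 + 2 —bump→ 6 + 2 = 8 —(−1)→ 7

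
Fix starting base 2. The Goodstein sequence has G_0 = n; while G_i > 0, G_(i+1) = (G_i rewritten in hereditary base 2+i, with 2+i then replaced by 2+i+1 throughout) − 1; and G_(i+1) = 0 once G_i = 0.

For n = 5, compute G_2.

step 0: 5 = 2^2 + 1; sub 3 for 2: 3^3 + 1; = 28; G_1 = 28−1 = 27
step 1: 27 = 3^3; sub 4 for 3: 4^4; = 256; G_2 = 256−1 = 255
step 2: 255 = 3·4^3 + 3·4^2 + 3·4 + 3; sub 5 for 4: 3·5^3 + 3·5^2 + 3·5 + 3; = 468; G_3 = 468−1 = 467

255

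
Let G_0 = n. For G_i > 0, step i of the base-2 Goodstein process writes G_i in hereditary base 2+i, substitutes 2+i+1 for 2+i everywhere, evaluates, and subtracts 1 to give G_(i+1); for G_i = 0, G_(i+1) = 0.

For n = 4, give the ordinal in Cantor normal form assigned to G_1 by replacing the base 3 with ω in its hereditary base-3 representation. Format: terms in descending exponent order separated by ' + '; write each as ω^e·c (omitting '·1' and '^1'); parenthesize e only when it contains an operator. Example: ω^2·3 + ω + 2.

(0) 4|_2 = 2^2 ↦ 3^3|_3 = 27 ⇒ 26
(1) 26|_3 = 2·3^2 + 2·3 + 2 ↦ 2·4^2 + 2·4 + 2|_4 = 42 ⇒ 41

ω^2·2 + ω·2 + 2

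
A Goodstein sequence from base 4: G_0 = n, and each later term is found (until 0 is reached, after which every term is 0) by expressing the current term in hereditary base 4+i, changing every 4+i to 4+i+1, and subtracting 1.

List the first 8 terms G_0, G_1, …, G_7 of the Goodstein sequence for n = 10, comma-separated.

10, 11, 12, 13, 13, 13, 13, 13

i=0: 10 = 2·4 + 2 (b=4); 4→5: 2·5 + 2 = 12; 12−1 = 11
i=1: 11 = 2·5 + 1 (b=5); 5→6: 2·6 + 1 = 13; 13−1 = 12
i=2: 12 = 2·6 (b=6); 6→7: 2·7 = 14; 14−1 = 13
i=3: 13 = 7 + 6 (b=7); 7→8: 8 + 6 = 14; 14−1 = 13
i=4: 13 = 8 + 5 (b=8); 8→9: 9 + 5 = 14; 14−1 = 13
i=5: 13 = 9 + 4 (b=9); 9→10: 10 + 4 = 14; 14−1 = 13
i=6: 13 = 10 + 3 (b=10); 10→11: 11 + 3 = 14; 14−1 = 13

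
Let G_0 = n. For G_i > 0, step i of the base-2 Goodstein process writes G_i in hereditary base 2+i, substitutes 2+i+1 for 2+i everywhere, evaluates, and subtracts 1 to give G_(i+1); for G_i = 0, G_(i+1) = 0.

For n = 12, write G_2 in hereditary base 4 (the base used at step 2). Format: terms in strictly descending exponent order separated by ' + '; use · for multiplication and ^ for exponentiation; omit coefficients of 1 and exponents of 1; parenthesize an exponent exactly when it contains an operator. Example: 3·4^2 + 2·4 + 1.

[0] 12 ≡ 2^(2 + 1) + 2^2 (base 2). Lift 3: 108. −1: 107.
[1] 107 ≡ 3^(3 + 1) + 2·3^2 + 2·3 + 2 (base 3). Lift 4: 1066. −1: 1065.

4^(4 + 1) + 2·4^2 + 2·4 + 1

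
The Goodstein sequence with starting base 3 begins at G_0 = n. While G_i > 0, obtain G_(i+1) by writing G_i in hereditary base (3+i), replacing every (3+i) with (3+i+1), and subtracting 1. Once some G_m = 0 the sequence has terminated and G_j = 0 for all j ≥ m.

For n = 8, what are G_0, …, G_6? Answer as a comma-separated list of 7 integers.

8, 9, 10, 11, 11, 11, 11

(0) 8|_3 = 2·3 + 2 ↦ 2·4 + 2|_4 = 10 ⇒ 9
(1) 9|_4 = 2·4 + 1 ↦ 2·5 + 1|_5 = 11 ⇒ 10
(2) 10|_5 = 2·5 ↦ 2·6|_6 = 12 ⇒ 11
(3) 11|_6 = 6 + 5 ↦ 7 + 5|_7 = 12 ⇒ 11
(4) 11|_7 = 7 + 4 ↦ 8 + 4|_8 = 12 ⇒ 11
(5) 11|_8 = 8 + 3 ↦ 9 + 3|_9 = 12 ⇒ 11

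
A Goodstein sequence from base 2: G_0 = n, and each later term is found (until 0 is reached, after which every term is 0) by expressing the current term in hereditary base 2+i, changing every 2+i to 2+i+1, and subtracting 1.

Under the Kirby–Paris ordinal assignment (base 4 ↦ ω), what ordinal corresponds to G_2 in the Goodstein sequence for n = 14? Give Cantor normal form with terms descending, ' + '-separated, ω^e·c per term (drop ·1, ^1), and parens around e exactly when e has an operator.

ω^(ω + 1) + ω^ω + 1

G_0 = 14. HB_2(14) = 2^(2 + 1) + 2^2 + 2. Bump = 111. G_1 = 110.
G_1 = 110. HB_3(110) = 3^(3 + 1) + 3^3 + 2. Bump = 1282. G_2 = 1281.
G_2 = 1281. HB_4(1281) = 4^(4 + 1) + 4^4 + 1. Bump = 18751. G_3 = 18750.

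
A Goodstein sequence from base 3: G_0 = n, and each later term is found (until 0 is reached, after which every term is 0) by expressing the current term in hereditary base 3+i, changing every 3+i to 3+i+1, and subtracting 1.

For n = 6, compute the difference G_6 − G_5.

-1

base 3: 6 = 2·3; at 4: 2·4 = 8; next = 7
base 4: 7 = 4 + 3; at 5: 5 + 3 = 8; next = 7
base 5: 7 = 5 + 2; at 6: 6 + 2 = 8; next = 7
base 6: 7 = 6 + 1; at 7: 7 + 1 = 8; next = 7
base 7: 7 = 7; at 8: 8 = 8; next = 7
base 8: 7 = 7; at 9: 7 = 7; next = 6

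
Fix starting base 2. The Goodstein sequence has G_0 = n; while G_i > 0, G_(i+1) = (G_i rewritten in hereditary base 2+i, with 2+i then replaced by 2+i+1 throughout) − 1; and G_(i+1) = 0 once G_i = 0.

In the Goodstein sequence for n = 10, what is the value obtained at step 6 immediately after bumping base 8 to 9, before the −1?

G_0=10  [base 2] 2^(2 + 1) + 2  →[2↦3]→  3^(3 + 1) + 3 = 84  −1 ⇒ G_1=83
G_1=83  [base 3] 3^(3 + 1) + 2  →[3↦4]→  4^(4 + 1) + 2 = 1026  −1 ⇒ G_2=1025
G_2=1025  [base 4] 4^(4 + 1) + 1  →[4↦5]→  5^(5 + 1) + 1 = 15626  −1 ⇒ G_3=15625
G_3=15625  [base 5] 5^(5 + 1)  →[5↦6]→  6^(6 + 1) = 279936  −1 ⇒ G_4=279935
G_4=279935  [base 6] 5·6^6 + 5·6^5 + 5·6^4 + 5·6^3 + 5·6^2 + 5·6 + 5  →[6↦7]→  5·7^7 + 5·7^5 + 5·7^4 + 5·7^3 + 5·7^2 + 5·7 + 5 = 4215755  −1 ⇒ G_5=4215754
G_5=4215754  [base 7] 5·7^7 + 5·7^5 + 5·7^4 + 5·7^3 + 5·7^2 + 5·7 + 4  →[7↦8]→  5·8^8 + 5·8^5 + 5·8^4 + 5·8^3 + 5·8^2 + 5·8 + 4 = 84073324  −1 ⇒ G_6=84073323
G_6=84073323  [base 8] 5·8^8 + 5·8^5 + 5·8^4 + 5·8^3 + 5·8^2 + 5·8 + 3  →[8↦9]→  5·9^9 + 5·9^5 + 5·9^4 + 5·9^3 + 5·9^2 + 5·9 + 3 = 1937434593  −1 ⇒ G_7=1937434592

1937434593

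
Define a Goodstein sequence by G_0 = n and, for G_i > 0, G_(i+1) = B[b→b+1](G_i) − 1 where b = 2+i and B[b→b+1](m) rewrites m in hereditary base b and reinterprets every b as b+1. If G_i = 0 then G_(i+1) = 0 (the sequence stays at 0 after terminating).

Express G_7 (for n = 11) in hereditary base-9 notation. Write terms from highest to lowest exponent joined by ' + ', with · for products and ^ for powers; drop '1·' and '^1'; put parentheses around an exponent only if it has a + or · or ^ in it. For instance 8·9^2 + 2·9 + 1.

base 2: 11 = 2^(2 + 1) + 2 + 1; at 3: 3^(3 + 1) + 3 + 1 = 85; next = 84
base 3: 84 = 3^(3 + 1) + 3; at 4: 4^(4 + 1) + 4 = 1028; next = 1027
base 4: 1027 = 4^(4 + 1) + 3; at 5: 5^(5 + 1) + 3 = 15628; next = 15627
base 5: 15627 = 5^(5 + 1) + 2; at 6: 6^(6 + 1) + 2 = 279938; next = 279937
base 6: 279937 = 6^(6 + 1) + 1; at 7: 7^(7 + 1) + 1 = 5764802; next = 5764801
base 7: 5764801 = 7^(7 + 1); at 8: 8^(8 + 1) = 134217728; next = 134217727
base 8: 134217727 = 7·8^8 + 7·8^7 + 7·8^6 + 7·8^5 + 7·8^4 + 7·8^3 + 7·8^2 + 7·8 + 7; at 9: 7·9^9 + 7·9^7 + 7·9^6 + 7·9^5 + 7·9^4 + 7·9^3 + 7·9^2 + 7·9 + 7 = 2749609303; next = 2749609302
base 9: 2749609302 = 7·9^9 + 7·9^7 + 7·9^6 + 7·9^5 + 7·9^4 + 7·9^3 + 7·9^2 + 7·9 + 6; at 10: 7·10^10 + 7·10^7 + 7·10^6 + 7·10^5 + 7·10^4 + 7·10^3 + 7·10^2 + 7·10 + 6 = 70077777776; next = 70077777775

7·9^9 + 7·9^7 + 7·9^6 + 7·9^5 + 7·9^4 + 7·9^3 + 7·9^2 + 7·9 + 6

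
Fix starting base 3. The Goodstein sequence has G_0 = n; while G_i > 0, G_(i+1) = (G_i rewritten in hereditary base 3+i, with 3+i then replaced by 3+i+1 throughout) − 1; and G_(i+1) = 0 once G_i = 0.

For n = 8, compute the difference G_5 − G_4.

0

base 3: 8 = 2·3 + 2; at 4: 2·4 + 2 = 10; next = 9
base 4: 9 = 2·4 + 1; at 5: 2·5 + 1 = 11; next = 10
base 5: 10 = 2·5; at 6: 2·6 = 12; next = 11
base 6: 11 = 6 + 5; at 7: 7 + 5 = 12; next = 11
base 7: 11 = 7 + 4; at 8: 8 + 4 = 12; next = 11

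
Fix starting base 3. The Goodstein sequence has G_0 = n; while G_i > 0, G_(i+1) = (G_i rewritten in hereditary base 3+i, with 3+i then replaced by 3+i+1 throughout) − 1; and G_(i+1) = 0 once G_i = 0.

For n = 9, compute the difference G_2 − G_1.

[0] 9 ≡ 3^2 (base 3). Lift 4: 16. −1: 15.
[1] 15 ≡ 3·4 + 3 (base 4). Lift 5: 18. −1: 17.

2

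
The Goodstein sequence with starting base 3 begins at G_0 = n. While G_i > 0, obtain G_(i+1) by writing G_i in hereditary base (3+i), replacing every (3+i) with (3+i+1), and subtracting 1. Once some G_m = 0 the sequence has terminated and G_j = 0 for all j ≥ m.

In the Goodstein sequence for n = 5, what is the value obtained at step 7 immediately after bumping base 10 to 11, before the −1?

5 —HB3→ 3 + 2 —bump→ 4 + 2 = 6 —(−1)→ 5
5 —HB4→ 4 + 1 —bump→ 5 + 1 = 6 —(−1)→ 5
5 —HB5→ 5 —bump→ 6 = 6 —(−1)→ 5
5 —HB6→ 5 —bump→ 5 = 5 —(−1)→ 4
4 —HB7→ 4 —bump→ 4 = 4 —(−1)→ 3
3 —HB8→ 3 —bump→ 3 = 3 —(−1)→ 2
2 —HB9→ 2 —bump→ 2 = 2 —(−1)→ 1

1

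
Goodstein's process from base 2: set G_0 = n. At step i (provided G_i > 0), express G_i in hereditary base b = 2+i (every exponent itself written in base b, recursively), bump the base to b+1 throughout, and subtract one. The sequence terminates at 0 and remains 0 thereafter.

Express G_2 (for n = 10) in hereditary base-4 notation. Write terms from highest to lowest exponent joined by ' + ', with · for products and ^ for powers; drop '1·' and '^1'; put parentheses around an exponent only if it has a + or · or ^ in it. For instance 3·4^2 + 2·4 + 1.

step 0: 10 = 2^(2 + 1) + 2; sub 3 for 2: 3^(3 + 1) + 3; = 84; G_1 = 84−1 = 83
step 1: 83 = 3^(3 + 1) + 2; sub 4 for 3: 4^(4 + 1) + 2; = 1026; G_2 = 1026−1 = 1025

4^(4 + 1) + 1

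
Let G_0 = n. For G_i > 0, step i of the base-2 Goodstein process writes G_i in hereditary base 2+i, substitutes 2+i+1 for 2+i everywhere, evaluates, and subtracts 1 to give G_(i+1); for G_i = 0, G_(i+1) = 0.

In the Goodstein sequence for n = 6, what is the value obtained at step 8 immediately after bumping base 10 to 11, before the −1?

step 0: 6 = 2^2 + 2; sub 3 for 2: 3^3 + 3; = 30; G_1 = 30−1 = 29
step 1: 29 = 3^3 + 2; sub 4 for 3: 4^4 + 2; = 258; G_2 = 258−1 = 257
step 2: 257 = 4^4 + 1; sub 5 for 4: 5^5 + 1; = 3126; G_3 = 3126−1 = 3125
step 3: 3125 = 5^5; sub 6 for 5: 6^6; = 46656; G_4 = 46656−1 = 46655
step 4: 46655 = 5·6^5 + 5·6^4 + 5·6^3 + 5·6^2 + 5·6 + 5; sub 7 for 6: 5·7^5 + 5·7^4 + 5·7^3 + 5·7^2 + 5·7 + 5; = 98040; G_5 = 98040−1 = 98039
step 5: 98039 = 5·7^5 + 5·7^4 + 5·7^3 + 5·7^2 + 5·7 + 4; sub 8 for 7: 5·8^5 + 5·8^4 + 5·8^3 + 5·8^2 + 5·8 + 4; = 187244; G_6 = 187244−1 = 187243
step 6: 187243 = 5·8^5 + 5·8^4 + 5·8^3 + 5·8^2 + 5·8 + 3; sub 9 for 8: 5·9^5 + 5·9^4 + 5·9^3 + 5·9^2 + 5·9 + 3; = 332148; G_7 = 332148−1 = 332147
step 7: 332147 = 5·9^5 + 5·9^4 + 5·9^3 + 5·9^2 + 5·9 + 2; sub 10 for 9: 5·10^5 + 5·10^4 + 5·10^3 + 5·10^2 + 5·10 + 2; = 555552; G_8 = 555552−1 = 555551
step 8: 555551 = 5·10^5 + 5·10^4 + 5·10^3 + 5·10^2 + 5·10 + 1; sub 11 for 10: 5·11^5 + 5·11^4 + 5·11^3 + 5·11^2 + 5·11 + 1; = 885776; G_9 = 885776−1 = 885775

885776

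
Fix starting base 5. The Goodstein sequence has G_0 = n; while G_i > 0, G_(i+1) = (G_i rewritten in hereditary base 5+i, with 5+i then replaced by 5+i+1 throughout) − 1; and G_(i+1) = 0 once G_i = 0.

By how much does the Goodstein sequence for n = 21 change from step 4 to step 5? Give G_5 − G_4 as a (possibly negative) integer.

G_0=21  [base 5] 4·5 + 1  →[5↦6]→  4·6 + 1 = 25  −1 ⇒ G_1=24
G_1=24  [base 6] 4·6  →[6↦7]→  4·7 = 28  −1 ⇒ G_2=27
G_2=27  [base 7] 3·7 + 6  →[7↦8]→  3·8 + 6 = 30  −1 ⇒ G_3=29
G_3=29  [base 8] 3·8 + 5  →[8↦9]→  3·9 + 5 = 32  −1 ⇒ G_4=31
G_4=31  [base 9] 3·9 + 4  →[9↦10]→  3·10 + 4 = 34  −1 ⇒ G_5=33

2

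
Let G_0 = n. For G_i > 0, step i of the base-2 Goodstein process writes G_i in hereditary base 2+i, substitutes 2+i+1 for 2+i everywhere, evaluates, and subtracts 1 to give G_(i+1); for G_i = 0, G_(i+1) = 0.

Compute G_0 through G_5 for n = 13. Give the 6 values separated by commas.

13, 108, 1279, 16092, 280711, 5765998

step 0: 13 = 2^(2 + 1) + 2^2 + 1; sub 3 for 2: 3^(3 + 1) + 3^3 + 1; = 109; G_1 = 109−1 = 108
step 1: 108 = 3^(3 + 1) + 3^3; sub 4 for 3: 4^(4 + 1) + 4^4; = 1280; G_2 = 1280−1 = 1279
step 2: 1279 = 4^(4 + 1) + 3·4^3 + 3·4^2 + 3·4 + 3; sub 5 for 4: 5^(5 + 1) + 3·5^3 + 3·5^2 + 3·5 + 3; = 16093; G_3 = 16093−1 = 16092
step 3: 16092 = 5^(5 + 1) + 3·5^3 + 3·5^2 + 3·5 + 2; sub 6 for 5: 6^(6 + 1) + 3·6^3 + 3·6^2 + 3·6 + 2; = 280712; G_4 = 280712−1 = 280711
step 4: 280711 = 6^(6 + 1) + 3·6^3 + 3·6^2 + 3·6 + 1; sub 7 for 6: 7^(7 + 1) + 3·7^3 + 3·7^2 + 3·7 + 1; = 5765999; G_5 = 5765999−1 = 5765998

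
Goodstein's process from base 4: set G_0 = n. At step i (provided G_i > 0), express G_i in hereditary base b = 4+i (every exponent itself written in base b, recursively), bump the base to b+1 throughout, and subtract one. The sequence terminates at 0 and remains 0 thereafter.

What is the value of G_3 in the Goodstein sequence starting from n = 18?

(0) 18|_4 = 4^2 + 2 ↦ 5^2 + 2|_5 = 27 ⇒ 26
(1) 26|_5 = 5^2 + 1 ↦ 6^2 + 1|_6 = 37 ⇒ 36
(2) 36|_6 = 6^2 ↦ 7^2|_7 = 49 ⇒ 48
(3) 48|_7 = 6·7 + 6 ↦ 6·8 + 6|_8 = 54 ⇒ 53

48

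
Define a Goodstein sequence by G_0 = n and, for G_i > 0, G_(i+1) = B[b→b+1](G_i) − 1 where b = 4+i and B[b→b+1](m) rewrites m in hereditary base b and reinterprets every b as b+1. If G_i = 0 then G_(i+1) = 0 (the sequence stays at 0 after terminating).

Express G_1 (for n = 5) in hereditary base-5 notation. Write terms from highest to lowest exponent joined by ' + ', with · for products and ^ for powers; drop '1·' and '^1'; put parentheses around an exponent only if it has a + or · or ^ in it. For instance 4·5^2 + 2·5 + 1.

base 4: 5 = 4 + 1; at 5: 5 + 1 = 6; next = 5
base 5: 5 = 5; at 6: 6 = 6; next = 5

5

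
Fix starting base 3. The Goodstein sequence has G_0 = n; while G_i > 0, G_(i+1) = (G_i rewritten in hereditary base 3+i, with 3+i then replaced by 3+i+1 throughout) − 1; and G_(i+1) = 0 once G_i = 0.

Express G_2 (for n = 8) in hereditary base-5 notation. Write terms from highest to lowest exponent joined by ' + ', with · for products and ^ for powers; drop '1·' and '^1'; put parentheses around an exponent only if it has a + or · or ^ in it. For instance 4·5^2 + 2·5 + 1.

(0) 8|_3 = 2·3 + 2 ↦ 2·4 + 2|_4 = 10 ⇒ 9
(1) 9|_4 = 2·4 + 1 ↦ 2·5 + 1|_5 = 11 ⇒ 10
(2) 10|_5 = 2·5 ↦ 2·6|_6 = 12 ⇒ 11

2·5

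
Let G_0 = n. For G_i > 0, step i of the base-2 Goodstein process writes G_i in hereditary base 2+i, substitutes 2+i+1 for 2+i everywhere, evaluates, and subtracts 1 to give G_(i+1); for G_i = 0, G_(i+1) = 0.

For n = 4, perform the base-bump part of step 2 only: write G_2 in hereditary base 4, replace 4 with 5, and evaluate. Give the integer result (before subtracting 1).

61

base 2: 4 = 2^2; at 3: 3^3 = 27; next = 26
base 3: 26 = 2·3^2 + 2·3 + 2; at 4: 2·4^2 + 2·4 + 2 = 42; next = 41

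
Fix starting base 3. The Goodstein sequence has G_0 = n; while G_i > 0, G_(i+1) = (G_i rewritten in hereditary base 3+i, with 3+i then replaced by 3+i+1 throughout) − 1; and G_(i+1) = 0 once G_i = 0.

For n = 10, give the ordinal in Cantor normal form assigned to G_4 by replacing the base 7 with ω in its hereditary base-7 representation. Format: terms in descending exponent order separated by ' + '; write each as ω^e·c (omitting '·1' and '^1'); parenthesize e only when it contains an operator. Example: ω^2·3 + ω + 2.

base 3: 10 = 3^2 + 1; at 4: 4^2 + 1 = 17; next = 16
base 4: 16 = 4^2; at 5: 5^2 = 25; next = 24
base 5: 24 = 4·5 + 4; at 6: 4·6 + 4 = 28; next = 27
base 6: 27 = 4·6 + 3; at 7: 4·7 + 3 = 31; next = 30
base 7: 30 = 4·7 + 2; at 8: 4·8 + 2 = 34; next = 33

ω·4 + 2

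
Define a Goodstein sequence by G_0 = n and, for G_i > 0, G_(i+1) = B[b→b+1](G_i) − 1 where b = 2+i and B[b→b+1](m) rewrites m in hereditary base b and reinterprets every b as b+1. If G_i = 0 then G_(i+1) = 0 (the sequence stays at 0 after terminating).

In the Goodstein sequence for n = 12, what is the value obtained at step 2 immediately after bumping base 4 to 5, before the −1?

15686

[0] 12 ≡ 2^(2 + 1) + 2^2 (base 2). Lift 3: 108. −1: 107.
[1] 107 ≡ 3^(3 + 1) + 2·3^2 + 2·3 + 2 (base 3). Lift 4: 1066. −1: 1065.
[2] 1065 ≡ 4^(4 + 1) + 2·4^2 + 2·4 + 1 (base 4). Lift 5: 15686. −1: 15685.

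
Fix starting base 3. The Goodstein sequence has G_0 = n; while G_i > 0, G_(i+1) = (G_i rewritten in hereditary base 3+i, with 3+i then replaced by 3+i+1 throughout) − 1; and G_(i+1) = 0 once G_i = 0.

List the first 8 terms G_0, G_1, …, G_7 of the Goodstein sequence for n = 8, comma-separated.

8, 9, 10, 11, 11, 11, 11, 11

G_0=8  [base 3] 2·3 + 2  →[3↦4]→  2·4 + 2 = 10  −1 ⇒ G_1=9
G_1=9  [base 4] 2·4 + 1  →[4↦5]→  2·5 + 1 = 11  −1 ⇒ G_2=10
G_2=10  [base 5] 2·5  →[5↦6]→  2·6 = 12  −1 ⇒ G_3=11
G_3=11  [base 6] 6 + 5  →[6↦7]→  7 + 5 = 12  −1 ⇒ G_4=11
G_4=11  [base 7] 7 + 4  →[7↦8]→  8 + 4 = 12  −1 ⇒ G_5=11
G_5=11  [base 8] 8 + 3  →[8↦9]→  9 + 3 = 12  −1 ⇒ G_6=11
G_6=11  [base 9] 9 + 2  →[9↦10]→  10 + 2 = 12  −1 ⇒ G_7=11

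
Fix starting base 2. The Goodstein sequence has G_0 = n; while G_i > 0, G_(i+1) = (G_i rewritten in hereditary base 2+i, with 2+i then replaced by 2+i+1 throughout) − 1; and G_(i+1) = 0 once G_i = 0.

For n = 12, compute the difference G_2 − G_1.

[0] 12 ≡ 2^(2 + 1) + 2^2 (base 2). Lift 3: 108. −1: 107.
[1] 107 ≡ 3^(3 + 1) + 2·3^2 + 2·3 + 2 (base 3). Lift 4: 1066. −1: 1065.

958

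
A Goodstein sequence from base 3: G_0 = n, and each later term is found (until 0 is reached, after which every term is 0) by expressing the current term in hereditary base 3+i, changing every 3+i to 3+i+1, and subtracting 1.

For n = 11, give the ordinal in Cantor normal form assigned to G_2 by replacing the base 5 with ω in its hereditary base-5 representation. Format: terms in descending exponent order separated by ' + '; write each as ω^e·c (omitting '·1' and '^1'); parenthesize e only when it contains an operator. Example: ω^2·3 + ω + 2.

ω^2

G_0=11  [base 3] 3^2 + 2  →[3↦4]→  4^2 + 2 = 18  −1 ⇒ G_1=17
G_1=17  [base 4] 4^2 + 1  →[4↦5]→  5^2 + 1 = 26  −1 ⇒ G_2=25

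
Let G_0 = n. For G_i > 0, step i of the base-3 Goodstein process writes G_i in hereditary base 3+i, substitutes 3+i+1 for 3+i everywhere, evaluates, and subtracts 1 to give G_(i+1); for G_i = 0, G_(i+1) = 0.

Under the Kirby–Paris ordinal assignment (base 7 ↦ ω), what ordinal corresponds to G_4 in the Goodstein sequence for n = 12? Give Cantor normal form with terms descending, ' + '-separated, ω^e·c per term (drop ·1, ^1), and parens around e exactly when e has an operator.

base 3: 12 = 3^2 + 3; at 4: 4^2 + 4 = 20; next = 19
base 4: 19 = 4^2 + 3; at 5: 5^2 + 3 = 28; next = 27
base 5: 27 = 5^2 + 2; at 6: 6^2 + 2 = 38; next = 37
base 6: 37 = 6^2 + 1; at 7: 7^2 + 1 = 50; next = 49
base 7: 49 = 7^2; at 8: 8^2 = 64; next = 63

ω^2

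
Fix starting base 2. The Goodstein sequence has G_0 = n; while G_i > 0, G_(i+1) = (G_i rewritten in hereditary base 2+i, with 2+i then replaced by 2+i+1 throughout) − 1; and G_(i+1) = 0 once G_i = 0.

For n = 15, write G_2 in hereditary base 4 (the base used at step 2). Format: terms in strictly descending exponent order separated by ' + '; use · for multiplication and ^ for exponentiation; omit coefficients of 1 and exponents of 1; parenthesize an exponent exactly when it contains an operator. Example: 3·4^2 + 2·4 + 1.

4^(4 + 1) + 4^4 + 3

G_0 = 15. HB_2(15) = 2^(2 + 1) + 2^2 + 2 + 1. Bump = 112. G_1 = 111.
G_1 = 111. HB_3(111) = 3^(3 + 1) + 3^3 + 3. Bump = 1284. G_2 = 1283.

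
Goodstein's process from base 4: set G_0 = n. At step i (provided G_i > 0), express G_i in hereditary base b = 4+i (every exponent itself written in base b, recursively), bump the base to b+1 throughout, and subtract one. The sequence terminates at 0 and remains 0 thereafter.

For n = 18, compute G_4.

53

base 4: 18 = 4^2 + 2; at 5: 5^2 + 2 = 27; next = 26
base 5: 26 = 5^2 + 1; at 6: 6^2 + 1 = 37; next = 36
base 6: 36 = 6^2; at 7: 7^2 = 49; next = 48
base 7: 48 = 6·7 + 6; at 8: 6·8 + 6 = 54; next = 53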